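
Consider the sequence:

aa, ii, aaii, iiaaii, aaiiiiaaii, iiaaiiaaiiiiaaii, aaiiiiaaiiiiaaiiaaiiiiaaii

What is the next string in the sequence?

iiaaiiaaiiiiaaiiaaiiiiaaiiiiaaiiaaiiiiaaii

From term 3 onward, concatenate the second-to-last term with the last: aa·ii = aaii, ii·aaii = iiaaii, …
So term 8 is iiaaiiaaiiiiaaii·aaiiiiaaiiiiaaiiaaiiiiaaii.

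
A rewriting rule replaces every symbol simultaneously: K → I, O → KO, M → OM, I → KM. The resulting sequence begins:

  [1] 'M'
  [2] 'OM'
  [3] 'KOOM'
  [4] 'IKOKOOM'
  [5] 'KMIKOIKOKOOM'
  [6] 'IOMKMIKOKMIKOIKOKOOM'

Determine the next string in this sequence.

Applying the rule to each of the 20 symbols of IOMKMIKOKMIKOIKOKOOM gives the pieces KM KO OM I OM KM I KO I OM KM I KO KM I KO I KO KO OM, which concatenate to the answer.

KMKOOMIOMKMIKOIOMKMIKOKMIKOIKOKOOM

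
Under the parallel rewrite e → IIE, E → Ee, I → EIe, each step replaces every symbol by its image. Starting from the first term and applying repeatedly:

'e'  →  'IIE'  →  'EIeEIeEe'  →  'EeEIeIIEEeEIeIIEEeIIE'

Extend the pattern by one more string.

EeIIEEeEIeIIEEIeEIeEeEeIIEEeEIeIIEEIeEIeEeEeIIEEIeEIeEe

Applying the rule to each of the 21 symbols of EeEIeIIEEeEIeIIEEeIIE gives the pieces Ee IIE Ee EIe IIE EIe EIe Ee Ee IIE Ee EIe IIE EIe EIe Ee Ee IIE EIe EIe Ee, which concatenate to the answer.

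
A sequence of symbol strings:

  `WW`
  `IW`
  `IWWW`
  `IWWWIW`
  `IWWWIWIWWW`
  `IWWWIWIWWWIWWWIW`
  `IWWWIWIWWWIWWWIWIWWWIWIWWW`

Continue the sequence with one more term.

IWWWIWIWWWIWWWIWIWWWIWIWWWIWWWIWIWWWIWWWIW

This is a Fibonacci-style word recurrence s(k) = s(k−1)·s(k−2): e.g. IW·WW = IWWW.
So term 8 is IWWWIWIWWWIWWWIWIWWWIWIWWW·IWWWIWIWWWIWWWIW.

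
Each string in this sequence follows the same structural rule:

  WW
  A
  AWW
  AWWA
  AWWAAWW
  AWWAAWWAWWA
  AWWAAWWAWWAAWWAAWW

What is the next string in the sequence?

AWWAAWWAWWAAWWAAWWAWWAAWWAWWA

This is a Fibonacci-style word recurrence s(k) = s(k−1)·s(k−2): e.g. A·WW = AWW.
Continuing: AWWAAWWAWWAAWWAAWW · AWWAAWWAWWA gives term 8.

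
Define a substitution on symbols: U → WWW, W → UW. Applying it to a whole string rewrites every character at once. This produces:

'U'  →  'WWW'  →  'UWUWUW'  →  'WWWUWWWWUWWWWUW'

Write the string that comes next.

φ(WWWUWWWWUWWWWUW) expands symbol-by-symbol to UW UW UW WWW UW UW UW UW WWW UW UW UW UW WWW UW; joining the 15 pieces gives the next term.

UWUWUWWWWUWUWUWUWWWWUWUWUWUWWWWUW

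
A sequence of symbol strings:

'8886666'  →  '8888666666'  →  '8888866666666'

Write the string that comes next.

The n-th term is n+1 8's then 2n 6's, where the shown terms are n = 2, 3, 4.
For the next term, n = 5, so the run lengths are 6, 10.

8888886666666666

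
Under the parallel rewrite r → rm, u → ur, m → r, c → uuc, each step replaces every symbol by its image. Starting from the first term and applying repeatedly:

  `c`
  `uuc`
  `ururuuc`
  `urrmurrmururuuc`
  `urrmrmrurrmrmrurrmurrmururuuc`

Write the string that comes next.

Replace each of the 29 characters of urrmrmrurrmrmrurrmurrmururuuc in place — ur rm rm r rm r rm ur rm rm r rm r rm ur rm rm r ur rm rm r ur rm ur rm ur ur uuc — and concatenate.

urrmrmrrmrrmurrmrmrrmrrmurrmrmrurrmrmrurrmurrmururuuc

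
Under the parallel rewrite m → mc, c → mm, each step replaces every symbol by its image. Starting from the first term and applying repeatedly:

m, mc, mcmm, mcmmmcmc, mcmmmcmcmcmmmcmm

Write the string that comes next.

mcmmmcmcmcmmmcmmmcmmmcmcmcmmmcmc

φ(mcmmmcmcmcmmmcmm) expands symbol-by-symbol to mc mm mc mc mc mm mc mm mc mm mc mc mc mm mc mc; joining the 16 pieces gives the next term.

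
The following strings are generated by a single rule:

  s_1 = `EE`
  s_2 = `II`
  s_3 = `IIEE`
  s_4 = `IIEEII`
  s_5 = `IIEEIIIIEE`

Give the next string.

IIEEIIIIEEIIEEII

Each term (from the third on) is the previous term followed by the one before it: term 3 = II·EE = IIEE.
The next term joins IIEEIIIIEE and IIEEII.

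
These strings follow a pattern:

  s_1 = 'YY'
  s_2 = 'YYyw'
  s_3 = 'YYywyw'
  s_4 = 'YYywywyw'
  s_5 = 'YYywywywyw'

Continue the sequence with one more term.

The strings grow by a fixed suffix yw each time.
Applying this once more to YYywywywyw:

YYywywywywyw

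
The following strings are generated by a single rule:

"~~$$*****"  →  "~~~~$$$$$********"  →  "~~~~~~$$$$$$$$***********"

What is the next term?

~~~~~~~~$$$$$$$$$$$**************

Each string has the form ~^{2n} $^{3n-1} *^{3n+2} (n = 1, 2, …).
At n = 4 the blocks have lengths 8, 11, 14.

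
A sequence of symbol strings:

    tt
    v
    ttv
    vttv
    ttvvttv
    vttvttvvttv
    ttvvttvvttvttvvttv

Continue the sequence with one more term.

vttvttvvttvttvvttvvttvttvvttv

From term 3 onward, concatenate the second-to-last term with the last: tt·v = ttv, v·ttv = vttv, …
So term 8 is vttvttvvttv·ttvvttvvttvttvvttv.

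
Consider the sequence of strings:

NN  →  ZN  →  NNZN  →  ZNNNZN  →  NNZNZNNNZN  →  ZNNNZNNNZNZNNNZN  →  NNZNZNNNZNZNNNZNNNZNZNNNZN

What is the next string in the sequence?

From term 3 onward, concatenate the second-to-last term with the last: NN·ZN = NNZN, ZN·NNZN = ZNNNZN, …
The next term joins ZNNNZNNNZNZNNNZN and NNZNZNNNZNZNNNZNNNZNZNNNZN.

ZNNNZNNNZNZNNNZNNNZNZNNNZNZNNNZNNNZNZNNNZN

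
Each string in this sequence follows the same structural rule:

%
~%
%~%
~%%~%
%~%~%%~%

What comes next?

From term 3 onward, concatenate the second-to-last term with the last: %·~% = %~%, ~%·%~% = ~%%~%, …
So term 6 is ~%%~%·%~%~%%~%.

~%%~%%~%~%%~%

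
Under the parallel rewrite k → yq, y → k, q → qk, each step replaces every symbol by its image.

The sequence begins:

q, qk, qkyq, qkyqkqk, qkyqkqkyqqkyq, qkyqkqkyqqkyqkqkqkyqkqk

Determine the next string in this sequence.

Rewriting the 23 symbols of qkyqkqkyqqkyqkqkqkyqkqk one by one yields qk yq k qk yq qk yq k qk qk yq k qk yq qk yq qk yq k qk yq qk yq; concatenated:

qkyqkqkyqqkyqkqkqkyqkqkyqqkyqqkyqkqkyqqkyq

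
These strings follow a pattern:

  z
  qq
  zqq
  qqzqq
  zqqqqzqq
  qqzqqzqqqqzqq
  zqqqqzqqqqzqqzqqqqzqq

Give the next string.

qqzqqzqqqqzqqzqqqqzqqqqzqqzqqqqzqq

This is a Fibonacci-style word recurrence s(k) = s(k−2)·s(k−1): e.g. z·qq = zqq.
Continuing: qqzqqzqqqqzqq · zqqqqzqqqqzqqzqqqqzqq gives term 8.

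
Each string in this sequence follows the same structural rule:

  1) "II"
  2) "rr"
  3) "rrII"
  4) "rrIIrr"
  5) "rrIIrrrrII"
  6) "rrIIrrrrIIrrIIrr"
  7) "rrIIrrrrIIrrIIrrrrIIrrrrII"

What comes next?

This is a Fibonacci-style word recurrence s(k) = s(k−1)·s(k−2): e.g. rr·II = rrII.
The next term joins rrIIrrrrIIrrIIrrrrIIrrrrII and rrIIrrrrIIrrIIrr.

rrIIrrrrIIrrIIrrrrIIrrrrIIrrIIrrrrIIrrIIrr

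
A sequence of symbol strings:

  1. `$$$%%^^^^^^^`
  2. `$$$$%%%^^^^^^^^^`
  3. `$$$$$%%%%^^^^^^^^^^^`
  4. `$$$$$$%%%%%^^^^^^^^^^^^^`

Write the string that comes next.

Each string has the form $^{n} %^{n-1} ^^{2n+1}, where the shown terms are n = 3, 4, 5, 6.
At n = 7 the blocks have lengths 7, 6, 15.

$$$$$$$%%%%%%^^^^^^^^^^^^^^^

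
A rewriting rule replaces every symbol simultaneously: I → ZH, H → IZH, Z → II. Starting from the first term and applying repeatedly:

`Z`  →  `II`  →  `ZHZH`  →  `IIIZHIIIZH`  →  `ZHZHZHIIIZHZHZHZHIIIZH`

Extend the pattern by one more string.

IIIZHIIIZHIIIZHZHZHZHIIIZHIIIZHIIIZHIIIZHZHZHZHIIIZH

Applying the rule to each of the 22 symbols of ZHZHZHIIIZHZHZHZHIIIZH gives the pieces II IZH II IZH II IZH ZH ZH ZH II IZH II IZH II IZH II IZH ZH ZH ZH II IZH, which concatenate to the answer.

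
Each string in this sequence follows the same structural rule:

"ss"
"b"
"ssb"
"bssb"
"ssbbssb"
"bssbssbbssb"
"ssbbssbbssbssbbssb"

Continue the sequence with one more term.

bssbssbbssbssbbssbbssbssbbssb

This is a Fibonacci-style word recurrence s(k) = s(k−2)·s(k−1): e.g. ss·b = ssb.
The next term joins bssbssbbssb and ssbbssbbssbssbbssb.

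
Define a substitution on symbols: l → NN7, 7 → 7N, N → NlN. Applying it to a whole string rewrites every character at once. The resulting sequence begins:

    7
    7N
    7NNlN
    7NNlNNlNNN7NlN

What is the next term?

7NNlNNlNNN7NlNNlNNN7NlNNlNNlN7NNlNNN7NlN

Applying the rule to each of the 14 symbols of 7NNlNNlNNN7NlN gives the pieces 7N NlN NlN NN7 NlN NlN NN7 NlN NlN NlN 7N NlN NN7 NlN, which concatenate to the answer.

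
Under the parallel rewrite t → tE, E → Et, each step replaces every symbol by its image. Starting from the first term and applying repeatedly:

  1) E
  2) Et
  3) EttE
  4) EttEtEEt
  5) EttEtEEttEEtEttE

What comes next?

Applying the rule to each of the 16 symbols of EttEtEEttEEtEttE gives the pieces Et tE tE Et tE Et Et tE tE Et Et tE Et tE tE Et, which concatenate to the answer.

EttEtEEttEEtEttEtEEtEttEEttEtEEt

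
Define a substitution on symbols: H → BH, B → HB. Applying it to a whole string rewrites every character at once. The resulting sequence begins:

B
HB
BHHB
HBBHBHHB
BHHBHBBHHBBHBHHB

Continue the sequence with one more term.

Replace each of the 16 characters of BHHBHBBHHBBHBHHB in place — HB BH BH HB BH HB HB BH BH HB HB BH HB BH BH HB — and concatenate.

HBBHBHHBBHHBHBBHBHHBHBBHHBBHBHHB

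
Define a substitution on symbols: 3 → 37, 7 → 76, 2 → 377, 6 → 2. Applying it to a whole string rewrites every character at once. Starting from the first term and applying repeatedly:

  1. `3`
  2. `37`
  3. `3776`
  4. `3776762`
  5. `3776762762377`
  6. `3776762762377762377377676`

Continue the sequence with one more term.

37767627623777623773776767623773776763776762762

Replace each of the 25 characters of 3776762762377762377377676 in place — 37 76 76 2 76 2 377 76 2 377 37 76 76 76 2 377 37 76 76 37 76 76 2 76 2 — and concatenate.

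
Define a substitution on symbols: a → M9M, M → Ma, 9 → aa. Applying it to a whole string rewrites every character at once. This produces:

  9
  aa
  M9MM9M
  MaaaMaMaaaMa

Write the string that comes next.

Expanding MaaaMaMaaaMa: M→Ma, a→M9M, a→M9M, a→M9M, M→Ma, a→M9M, M→Ma, a→M9M, a→M9M, a→M9M, M→Ma, a→M9M. Concatenated: Ma M9M M9M M9M Ma M9M Ma M9M M9M M9M Ma M9M.

MaM9MM9MM9MMaM9MMaM9MM9MM9MMaM9M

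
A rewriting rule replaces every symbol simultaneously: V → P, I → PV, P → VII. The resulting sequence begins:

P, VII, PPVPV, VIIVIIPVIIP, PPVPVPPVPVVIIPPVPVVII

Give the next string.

Rewriting the 21 symbols of PPVPVPPVPVVIIPPVPVVII one by one yields VII VII P VII P VII VII P VII P P PV PV VII VII P VII P P PV PV; concatenated:

VIIVIIPVIIPVIIVIIPVIIPPPVPVVIIVIIPVIIPPPVPV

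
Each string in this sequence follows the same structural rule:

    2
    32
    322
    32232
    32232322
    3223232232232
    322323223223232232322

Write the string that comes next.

3223232232232322323223223232232232

Each term (from the third on) is the previous term followed by the one before it: term 3 = 32·2 = 322.
The next term joins 322323223223232232322 and 3223232232232.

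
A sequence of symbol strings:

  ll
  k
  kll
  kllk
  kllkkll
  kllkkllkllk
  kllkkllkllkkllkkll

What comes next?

kllkkllkllkkllkkllkllkkllkllk

This is a Fibonacci-style word recurrence s(k) = s(k−1)·s(k−2): e.g. k·ll = kll.
Continuing: kllkkllkllkkllkkll · kllkkllkllk gives term 8.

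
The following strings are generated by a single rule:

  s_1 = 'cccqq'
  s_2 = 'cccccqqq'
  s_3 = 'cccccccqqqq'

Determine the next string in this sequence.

cccccccccqqqqq

Each string has the form c^{2n+1} q^{n+1} (n = 1, 2, …).
At n = 4 the blocks have lengths 9, 5.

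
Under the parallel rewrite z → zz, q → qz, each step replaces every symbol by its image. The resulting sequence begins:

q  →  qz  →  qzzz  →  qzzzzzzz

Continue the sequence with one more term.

Apply φ to qzzzzzzz symbol by symbol: q→qz, z→zz, z→zz, z→zz, z→zz, z→zz, z→zz, z→zz; joined: qz zz zz zz zz zz zz zz.

qzzzzzzzzzzzzzzz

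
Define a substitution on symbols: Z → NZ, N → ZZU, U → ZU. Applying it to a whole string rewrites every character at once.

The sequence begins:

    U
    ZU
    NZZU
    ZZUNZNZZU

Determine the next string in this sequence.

NZNZZUZZUNZZZUNZNZZU

Expanding ZZUNZNZZU: Z→NZ, Z→NZ, U→ZU, N→ZZU, Z→NZ, N→ZZU, Z→NZ, Z→NZ, U→ZU. Concatenated: NZ NZ ZU ZZU NZ ZZU NZ NZ ZU.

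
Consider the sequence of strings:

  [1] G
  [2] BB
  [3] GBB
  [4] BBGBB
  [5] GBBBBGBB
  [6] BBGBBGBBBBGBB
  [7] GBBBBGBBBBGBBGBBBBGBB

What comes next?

This is a Fibonacci-style word recurrence s(k) = s(k−2)·s(k−1): e.g. G·BB = GBB.
So term 8 is BBGBBGBBBBGBB·GBBBBGBBBBGBBGBBBBGBB.

BBGBBGBBBBGBBGBBBBGBBBBGBBGBBBBGBB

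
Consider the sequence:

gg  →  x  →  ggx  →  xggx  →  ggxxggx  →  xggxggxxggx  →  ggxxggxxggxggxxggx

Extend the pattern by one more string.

xggxggxxggxggxxggxxggxggxxggx

From term 3 onward, concatenate the second-to-last term with the last: gg·x = ggx, x·ggx = xggx, …
So term 8 is xggxggxxggx·ggxxggxxggxggxxggx.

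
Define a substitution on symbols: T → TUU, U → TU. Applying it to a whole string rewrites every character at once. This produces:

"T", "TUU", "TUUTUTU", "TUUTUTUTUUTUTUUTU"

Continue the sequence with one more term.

TUUTUTUTUUTUTUUTUTUUTUTUTUUTUTUUTUTUTUUTU

Applying the rule to each of the 17 symbols of TUUTUTUTUUTUTUUTU gives the pieces TUU TU TU TUU TU TUU TU TUU TU TU TUU TU TUU TU TU TUU TU, which concatenate to the answer.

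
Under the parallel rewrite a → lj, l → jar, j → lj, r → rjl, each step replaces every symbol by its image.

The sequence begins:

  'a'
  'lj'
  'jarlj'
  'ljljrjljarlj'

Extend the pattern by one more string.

Expanding ljljrjljarlj: l→jar, j→lj, l→jar, j→lj, r→rjl, j→lj, l→jar, j→lj, a→lj, r→rjl, l→jar, j→lj. Concatenated: jar lj jar lj rjl lj jar lj lj rjl jar lj.

jarljjarljrjlljjarljljrjljarlj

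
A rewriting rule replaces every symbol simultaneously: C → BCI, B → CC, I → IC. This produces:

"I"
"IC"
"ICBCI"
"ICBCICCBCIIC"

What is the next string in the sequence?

ICBCICCBCIICBCIBCICCBCIICICBCI

Rewriting each symbol of ICBCICCBCIIC: I→IC, C→BCI, B→CC, C→BCI, I→IC, C→BCI, C→BCI, B→CC, C→BCI, I→IC, I→IC, C→BCI, which concatenates to IC BCI CC BCI IC BCI BCI CC BCI IC IC BCI.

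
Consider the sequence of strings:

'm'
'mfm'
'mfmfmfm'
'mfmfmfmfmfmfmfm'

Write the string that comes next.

mfmfmfmfmfmfmfmfmfmfmfmfmfmfmfm

Each string is two copies of the previous one joined by 'f'.
So the next term is two copies of mfmfmfmfmfmfmfm with 'f' between the halves.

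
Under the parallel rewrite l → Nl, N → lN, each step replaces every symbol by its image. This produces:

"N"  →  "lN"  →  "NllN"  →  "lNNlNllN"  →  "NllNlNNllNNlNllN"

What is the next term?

Replace each of the 16 characters of NllNlNNllNNlNllN in place — lN Nl Nl lN Nl lN lN Nl Nl lN lN Nl lN Nl Nl lN — and concatenate.

lNNlNllNNllNlNNlNllNlNNllNNlNllN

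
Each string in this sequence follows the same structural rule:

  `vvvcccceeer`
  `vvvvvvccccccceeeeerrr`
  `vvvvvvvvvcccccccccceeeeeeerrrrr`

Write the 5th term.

vvvvvvvvvvvvvvvcccccccccccccccceeeeeeeeeeerrrrrrrrr

The n-th term is 3n v's then 3n+1 c's then 2n+1 e's then 2n-1 r's (n = 1, 2, …).
At n = 5 the blocks have lengths 15, 16, 11, 9.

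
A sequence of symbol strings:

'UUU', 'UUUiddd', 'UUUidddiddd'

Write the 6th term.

Every step adds iddd to the end: s(k+1) = s(k)·iddd.
From UUUidddiddd, 3 further steps: UUUidddiddd → UUUidddidddiddd → UUUidddidddidddiddd → (answer).

UUUidddidddidddidddiddd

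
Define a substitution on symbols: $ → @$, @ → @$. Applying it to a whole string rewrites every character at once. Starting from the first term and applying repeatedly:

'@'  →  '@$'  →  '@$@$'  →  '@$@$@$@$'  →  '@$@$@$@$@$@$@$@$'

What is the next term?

Rewriting the 16 symbols of @$@$@$@$@$@$@$@$ one by one yields @$ @$ @$ @$ @$ @$ @$ @$ @$ @$ @$ @$ @$ @$ @$ @$; concatenated:

@$@$@$@$@$@$@$@$@$@$@$@$@$@$@$@$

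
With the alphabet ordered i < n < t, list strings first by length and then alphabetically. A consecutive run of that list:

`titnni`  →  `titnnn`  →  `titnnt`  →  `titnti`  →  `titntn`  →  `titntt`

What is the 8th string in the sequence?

tittin

Advancing 2 positions from titntt through titntt → tittii reaches term 8.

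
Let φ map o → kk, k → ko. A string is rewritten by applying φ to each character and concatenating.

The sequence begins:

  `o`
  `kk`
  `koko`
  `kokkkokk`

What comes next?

Expanding kokkkokk: k→ko, o→kk, k→ko, k→ko, k→ko, o→kk, k→ko, k→ko. Concatenated: ko kk ko ko ko kk ko ko.

kokkkokokokkkoko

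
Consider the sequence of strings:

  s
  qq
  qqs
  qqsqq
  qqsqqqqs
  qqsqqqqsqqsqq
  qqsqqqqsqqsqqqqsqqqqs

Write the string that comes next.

qqsqqqqsqqsqqqqsqqqqsqqsqqqqsqqsqq

From term 3 onward, concatenate the last term with the second-to-last: qq·s = qqs, qqs·qq = qqsqq, …
So term 8 is qqsqqqqsqqsqqqqsqqqqs·qqsqqqqsqqsqq.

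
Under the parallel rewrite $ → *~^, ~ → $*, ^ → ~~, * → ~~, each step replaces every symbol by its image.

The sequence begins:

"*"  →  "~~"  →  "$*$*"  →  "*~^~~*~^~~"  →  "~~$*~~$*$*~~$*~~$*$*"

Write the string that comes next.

Rewriting the 20 symbols of ~~$*~~$*$*~~$*~~$*$* one by one yields $* $* *~^ ~~ $* $* *~^ ~~ *~^ ~~ $* $* *~^ ~~ $* $* *~^ ~~ *~^ ~~; concatenated:

$*$**~^~~$*$**~^~~*~^~~$*$**~^~~$*$**~^~~*~^~~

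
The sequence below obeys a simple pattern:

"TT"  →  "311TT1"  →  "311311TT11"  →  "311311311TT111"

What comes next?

311311311311TT1111

Every step adds 311 to the front and 1 to the end of the previous string.
One more step from 311311311TT111 gives the answer.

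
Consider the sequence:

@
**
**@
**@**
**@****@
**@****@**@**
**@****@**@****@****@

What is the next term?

**@****@**@****@****@**@****@**@**

From term 3 onward, concatenate the last term with the second-to-last: **·@ = **@, **@·** = **@**, …
Continuing: **@****@**@****@****@ · **@****@**@** gives term 8.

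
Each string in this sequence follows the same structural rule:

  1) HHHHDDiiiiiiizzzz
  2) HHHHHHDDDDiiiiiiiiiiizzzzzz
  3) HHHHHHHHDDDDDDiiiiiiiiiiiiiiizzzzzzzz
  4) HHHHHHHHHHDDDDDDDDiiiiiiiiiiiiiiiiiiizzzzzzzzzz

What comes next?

HHHHHHHHHHHHDDDDDDDDDDiiiiiiiiiiiiiiiiiiiiiiizzzzzzzzzzzz

Reading off run lengths: H runs 4, 6, 8, 10; D runs 2, 4, 6, 8; i runs 7, 11, 15, 19; z runs 4, 6, 8, 10 — each is linear in n (n = 1, 2, …).
At n = 5 the blocks have lengths 12, 10, 23, 12.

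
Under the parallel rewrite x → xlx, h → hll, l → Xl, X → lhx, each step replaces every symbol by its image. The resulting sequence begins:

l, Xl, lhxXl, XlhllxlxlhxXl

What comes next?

φ(XlhllxlxlhxXl) expands symbol-by-symbol to lhx Xl hll Xl Xl xlx Xl xlx Xl hll xlx lhx Xl; joining the 13 pieces gives the next term.

lhxXlhllXlXlxlxXlxlxXlhllxlxlhxXl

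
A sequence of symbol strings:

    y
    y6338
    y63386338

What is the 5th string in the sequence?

y6338633863386338

Each term is the previous one with 6338 appended.
From y63386338, 2 further steps: y63386338 → y633863386338 → (answer).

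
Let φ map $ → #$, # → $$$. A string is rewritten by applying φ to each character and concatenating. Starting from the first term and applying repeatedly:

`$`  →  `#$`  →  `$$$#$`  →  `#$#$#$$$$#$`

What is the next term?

Apply φ to #$#$#$$$$#$ symbol by symbol: #→$$$, $→#$, #→$$$, $→#$, #→$$$, $→#$, $→#$, $→#$, $→#$, #→$$$, $→#$; joined: $$$ #$ $$$ #$ $$$ #$ #$ #$ #$ $$$ #$.

$$$#$$$$#$$$$#$#$#$#$$$$#$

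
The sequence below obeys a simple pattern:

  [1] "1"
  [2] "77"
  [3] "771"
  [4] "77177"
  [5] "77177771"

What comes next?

7717777177177

From term 3 onward, concatenate the last term with the second-to-last: 77·1 = 771, 771·77 = 77177, …
The next term joins 77177771 and 77177.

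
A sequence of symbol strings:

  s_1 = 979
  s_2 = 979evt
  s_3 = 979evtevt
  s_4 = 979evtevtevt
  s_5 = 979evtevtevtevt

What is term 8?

Each term is the previous one with evt appended.
From 979evtevtevtevt, 3 further steps: 979evtevtevtevt → 979evtevtevtevtevt → 979evtevtevtevtevtevt → (answer).

979evtevtevtevtevtevtevt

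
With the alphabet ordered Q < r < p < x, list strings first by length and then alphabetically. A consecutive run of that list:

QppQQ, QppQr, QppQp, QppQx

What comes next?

QpprQ

Find the rightmost character of QppQx below x, bump it to the next letter, and reset everything to its right to Q.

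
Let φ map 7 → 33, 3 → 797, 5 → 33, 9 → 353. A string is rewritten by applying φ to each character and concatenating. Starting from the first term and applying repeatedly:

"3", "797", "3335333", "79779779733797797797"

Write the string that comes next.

Applying the rule to each of the 20 symbols of 79779779733797797797 gives the pieces 33 353 33 33 353 33 33 353 33 797 797 33 353 33 33 353 33 33 353 33, which concatenate to the answer.

333533333353333335333797797333533333353333335333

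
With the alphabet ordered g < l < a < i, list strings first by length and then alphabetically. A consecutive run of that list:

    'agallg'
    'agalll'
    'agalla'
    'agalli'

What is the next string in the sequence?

agalag

The successor of agalli increments the rightmost position that isn't already i and resets every position after it to g.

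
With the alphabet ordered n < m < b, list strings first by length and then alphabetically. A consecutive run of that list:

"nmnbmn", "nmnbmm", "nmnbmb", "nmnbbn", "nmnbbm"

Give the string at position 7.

nmmnnn

Continuing the enumeration 2 steps past nmnbbm: nmnbbm → nmnbbb → (answer).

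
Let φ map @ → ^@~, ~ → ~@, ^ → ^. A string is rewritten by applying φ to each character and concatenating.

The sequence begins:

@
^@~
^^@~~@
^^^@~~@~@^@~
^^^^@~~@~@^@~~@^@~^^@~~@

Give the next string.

^^^^^@~~@~@^@~~@^@~^^@~~@~@^@~^^@~~@^^^@~~@~@^@~

Replace each of the 24 characters of ^^^^@~~@~@^@~~@^@~^^@~~@ in place — ^ ^ ^ ^ ^@~ ~@ ~@ ^@~ ~@ ^@~ ^ ^@~ ~@ ~@ ^@~ ^ ^@~ ~@ ^ ^ ^@~ ~@ ~@ ^@~ — and concatenate.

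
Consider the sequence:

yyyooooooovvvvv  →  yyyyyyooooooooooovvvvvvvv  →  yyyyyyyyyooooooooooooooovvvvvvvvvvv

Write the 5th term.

Reading off run lengths: y runs 3, 6, 9; o runs 7, 11, 15; v runs 5, 8, 11 — each is linear in n (n = 1, 2, …).
Setting n = 5 gives 15, 23, 17 characters in each block.

yyyyyyyyyyyyyyyooooooooooooooooooooooovvvvvvvvvvvvvvvvv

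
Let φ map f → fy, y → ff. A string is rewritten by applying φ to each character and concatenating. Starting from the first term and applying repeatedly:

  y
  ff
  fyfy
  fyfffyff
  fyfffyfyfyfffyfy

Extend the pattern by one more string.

Applying the rule to each of the 16 symbols of fyfffyfyfyfffyfy gives the pieces fy ff fy fy fy ff fy ff fy ff fy fy fy ff fy ff, which concatenate to the answer.

fyfffyfyfyfffyfffyfffyfyfyfffyff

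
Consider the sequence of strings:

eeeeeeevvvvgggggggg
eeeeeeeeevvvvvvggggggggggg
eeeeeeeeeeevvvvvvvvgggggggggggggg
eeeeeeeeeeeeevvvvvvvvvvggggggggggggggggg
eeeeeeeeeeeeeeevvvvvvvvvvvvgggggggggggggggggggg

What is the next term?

eeeeeeeeeeeeeeeeevvvvvvvvvvvvvvggggggggggggggggggggggg

Reading off run lengths: e runs 7, 9, 11, 13, 15; v runs 4, 6, 8, 10, 12; g runs 8, 11, 14, 17, 20 — each is linear in n, where the shown terms are n = 2, 3, 4, 5, 6.
Setting n = 7 gives 17, 14, 23 characters in each block.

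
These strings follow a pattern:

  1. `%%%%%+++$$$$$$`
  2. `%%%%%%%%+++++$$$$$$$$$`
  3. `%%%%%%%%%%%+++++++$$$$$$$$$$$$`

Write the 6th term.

%%%%%%%%%%%%%%%%%%%%+++++++++++++$$$$$$$$$$$$$$$$$$$$$

Each string has the form %^{3n+2} +^{2n+1} $^{3n+3} (n = 1, 2, …).
Setting n = 6 gives 20, 13, 21 characters in each block.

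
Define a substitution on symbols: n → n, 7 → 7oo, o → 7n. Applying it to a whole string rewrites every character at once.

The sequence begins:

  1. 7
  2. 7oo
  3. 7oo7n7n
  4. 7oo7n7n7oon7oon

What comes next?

Rewriting the 15 symbols of 7oo7n7n7oon7oon one by one yields 7oo 7n 7n 7oo n 7oo n 7oo 7n 7n n 7oo 7n 7n n; concatenated:

7oo7n7n7oon7oon7oo7n7nn7oo7n7nn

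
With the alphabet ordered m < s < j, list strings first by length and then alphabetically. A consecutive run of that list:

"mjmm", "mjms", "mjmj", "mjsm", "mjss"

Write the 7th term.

Stepping forward 2 times from mjss: mjss → mjsj, then the target.

mjjm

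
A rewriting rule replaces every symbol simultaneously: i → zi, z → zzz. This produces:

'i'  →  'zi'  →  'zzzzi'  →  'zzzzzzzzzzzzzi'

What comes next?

zzzzzzzzzzzzzzzzzzzzzzzzzzzzzzzzzzzzzzzzi

φ(zzzzzzzzzzzzzi) expands symbol-by-symbol to zzz zzz zzz zzz zzz zzz zzz zzz zzz zzz zzz zzz zzz zi; joining the 14 pieces gives the next term.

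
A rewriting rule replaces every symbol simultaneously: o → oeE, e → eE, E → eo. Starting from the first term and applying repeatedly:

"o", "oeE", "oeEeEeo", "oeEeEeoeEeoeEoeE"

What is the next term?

φ(oeEeEeoeEeoeEoeE) expands symbol-by-symbol to oeE eE eo eE eo eE oeE eE eo eE oeE eE eo oeE eE eo; joining the 16 pieces gives the next term.

oeEeEeoeEeoeEoeEeEeoeEoeEeEeooeEeEeo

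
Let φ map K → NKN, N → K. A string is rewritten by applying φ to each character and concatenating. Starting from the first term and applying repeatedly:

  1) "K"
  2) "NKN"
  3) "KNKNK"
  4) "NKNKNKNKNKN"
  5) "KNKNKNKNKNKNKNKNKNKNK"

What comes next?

NKNKNKNKNKNKNKNKNKNKNKNKNKNKNKNKNKNKNKNKNKN

Applying the rule to each of the 21 symbols of KNKNKNKNKNKNKNKNKNKNK gives the pieces NKN K NKN K NKN K NKN K NKN K NKN K NKN K NKN K NKN K NKN K NKN, which concatenate to the answer.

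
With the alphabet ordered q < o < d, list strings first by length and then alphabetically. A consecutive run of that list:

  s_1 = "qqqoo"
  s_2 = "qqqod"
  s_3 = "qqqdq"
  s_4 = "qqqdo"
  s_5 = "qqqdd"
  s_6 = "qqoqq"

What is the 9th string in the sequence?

Advancing 3 positions from qqoqq through qqoqq → qqoqo → qqoqd reaches term 9.

qqooq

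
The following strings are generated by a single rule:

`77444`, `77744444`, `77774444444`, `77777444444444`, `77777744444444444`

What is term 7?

The n-th term is n+1 7's then 2n+1 4's (n = 1, 2, …).
At n = 7 the blocks have lengths 8, 15.

77777777444444444444444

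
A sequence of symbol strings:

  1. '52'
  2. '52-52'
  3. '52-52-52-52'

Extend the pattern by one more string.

Every step duplicates the string with '-' between the halves.
Doubling 52-52-52-52 with '-' between the halves:

52-52-52-52-52-52-52-52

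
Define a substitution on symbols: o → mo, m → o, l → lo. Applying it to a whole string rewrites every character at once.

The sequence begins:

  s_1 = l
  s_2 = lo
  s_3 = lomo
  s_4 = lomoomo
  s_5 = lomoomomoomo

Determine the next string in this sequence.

Rewriting each symbol of lomoomomoomo: l→lo, o→mo, m→o, o→mo, o→mo, m→o, o→mo, m→o, o→mo, o→mo, m→o, o→mo, which concatenates to lo mo o mo mo o mo o mo mo o mo.

lomoomomoomoomomoomo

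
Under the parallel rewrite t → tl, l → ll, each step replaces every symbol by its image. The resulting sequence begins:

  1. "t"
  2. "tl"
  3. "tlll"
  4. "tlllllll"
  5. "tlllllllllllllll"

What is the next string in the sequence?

φ(tlllllllllllllll) expands symbol-by-symbol to tl ll ll ll ll ll ll ll ll ll ll ll ll ll ll ll; joining the 16 pieces gives the next term.

tlllllllllllllllllllllllllllllll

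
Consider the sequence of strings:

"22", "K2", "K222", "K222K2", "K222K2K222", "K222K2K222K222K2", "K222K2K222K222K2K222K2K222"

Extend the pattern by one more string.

From term 3 onward, concatenate the last term with the second-to-last: K2·22 = K222, K222·K2 = K222K2, …
The next term joins K222K2K222K222K2K222K2K222 and K222K2K222K222K2.

K222K2K222K222K2K222K2K222K222K2K222K222K2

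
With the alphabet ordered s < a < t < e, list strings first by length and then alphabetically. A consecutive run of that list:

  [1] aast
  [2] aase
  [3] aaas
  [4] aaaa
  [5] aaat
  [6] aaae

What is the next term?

aats

Treat aaae as a base-4 numeral over the given alphabet and add one, carrying through any trailing e's.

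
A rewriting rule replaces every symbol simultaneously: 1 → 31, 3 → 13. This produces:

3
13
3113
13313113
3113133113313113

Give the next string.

φ(3113133113313113) expands symbol-by-symbol to 13 31 31 13 31 13 13 31 31 13 13 31 13 31 31 13; joining the 16 pieces gives the next term.

13313113311313313113133113313113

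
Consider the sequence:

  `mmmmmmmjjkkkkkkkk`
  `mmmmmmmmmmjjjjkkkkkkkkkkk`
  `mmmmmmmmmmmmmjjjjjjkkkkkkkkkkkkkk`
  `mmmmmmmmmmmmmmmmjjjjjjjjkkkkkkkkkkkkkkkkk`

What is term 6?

mmmmmmmmmmmmmmmmmmmmmmjjjjjjjjjjjjkkkkkkkkkkkkkkkkkkkkkkk

Each string has the form m^{3n+1} j^{2n-2} k^{3n+2}, where the shown terms are n = 2, 3, 4, 5.
For term 6, n = 7, so the run lengths are 22, 12, 23.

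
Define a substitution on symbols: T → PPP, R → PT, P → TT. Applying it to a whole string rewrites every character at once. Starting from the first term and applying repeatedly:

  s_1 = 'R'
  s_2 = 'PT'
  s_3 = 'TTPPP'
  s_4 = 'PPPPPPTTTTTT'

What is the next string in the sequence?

TTTTTTTTTTTTPPPPPPPPPPPPPPPPPP

Apply φ to PPPPPPTTTTTT symbol by symbol: P→TT, P→TT, P→TT, P→TT, P→TT, P→TT, T→PPP, T→PPP, T→PPP, T→PPP, T→PPP, T→PPP; joined: TT TT TT TT TT TT PPP PPP PPP PPP PPP PPP.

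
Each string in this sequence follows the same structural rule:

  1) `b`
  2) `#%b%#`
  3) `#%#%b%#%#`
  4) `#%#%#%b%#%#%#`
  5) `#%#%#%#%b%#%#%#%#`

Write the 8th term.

#%#%#%#%#%#%#%b%#%#%#%#%#%#%#

Every step adds #% to the front and %# to the end of the previous string.
From #%#%#%#%b%#%#%#%#, 3 further steps: #%#%#%#%b%#%#%#%# → #%#%#%#%#%b%#%#%#%#%# → #%#%#%#%#%#%b%#%#%#%#%#%# → (answer).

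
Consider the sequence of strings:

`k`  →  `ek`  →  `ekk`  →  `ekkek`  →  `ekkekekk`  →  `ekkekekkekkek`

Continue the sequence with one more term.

ekkekekkekkekekkekekk

From term 3 onward, concatenate the last term with the second-to-last: ek·k = ekk, ekk·ek = ekkek, …
The next term joins ekkekekkekkek and ekkekekk.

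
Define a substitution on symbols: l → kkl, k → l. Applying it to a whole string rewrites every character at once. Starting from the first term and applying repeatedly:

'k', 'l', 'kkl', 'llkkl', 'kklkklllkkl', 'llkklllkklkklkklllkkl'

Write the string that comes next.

Applying the rule to each of the 21 symbols of llkklllkklkklkklllkkl gives the pieces kkl kkl l l kkl kkl kkl l l kkl l l kkl l l kkl kkl kkl l l kkl, which concatenate to the answer.

kklkklllkklkklkklllkklllkklllkklkklkklllkkl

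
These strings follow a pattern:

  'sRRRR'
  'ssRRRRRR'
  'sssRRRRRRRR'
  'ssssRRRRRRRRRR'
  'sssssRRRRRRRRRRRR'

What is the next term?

Term n consists of n-1 s's, followed by 2n R's, where the shown terms are n = 2, 3, 4, 5, 6.
For the next term, n = 7, so the run lengths are 6, 14.

ssssssRRRRRRRRRRRRRR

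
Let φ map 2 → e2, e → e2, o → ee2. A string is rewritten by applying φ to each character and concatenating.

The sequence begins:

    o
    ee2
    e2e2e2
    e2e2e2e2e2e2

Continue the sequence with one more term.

e2e2e2e2e2e2e2e2e2e2e2e2

Expanding e2e2e2e2e2e2: e→e2, 2→e2, e→e2, 2→e2, e→e2, 2→e2, e→e2, 2→e2, e→e2, 2→e2, e→e2, 2→e2. Concatenated: e2 e2 e2 e2 e2 e2 e2 e2 e2 e2 e2 e2.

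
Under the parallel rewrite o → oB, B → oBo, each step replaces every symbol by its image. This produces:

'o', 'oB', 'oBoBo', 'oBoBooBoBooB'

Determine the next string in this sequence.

Apply φ to oBoBooBoBooB symbol by symbol: o→oB, B→oBo, o→oB, B→oBo, o→oB, o→oB, B→oBo, o→oB, B→oBo, o→oB, o→oB, B→oBo; joined: oB oBo oB oBo oB oB oBo oB oBo oB oB oBo.

oBoBooBoBooBoBoBooBoBooBoBoBo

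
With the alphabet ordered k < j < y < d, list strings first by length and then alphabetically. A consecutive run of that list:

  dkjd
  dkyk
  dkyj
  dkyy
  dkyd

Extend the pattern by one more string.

Treat dkyd as a base-4 numeral over the given alphabet and add one, carrying through any trailing d's.

dkdk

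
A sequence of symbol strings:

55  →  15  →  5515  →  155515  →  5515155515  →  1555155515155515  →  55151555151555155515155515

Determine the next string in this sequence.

This is a Fibonacci-style word recurrence s(k) = s(k−2)·s(k−1): e.g. 55·15 = 5515.
So term 8 is 1555155515155515·55151555151555155515155515.

155515551515551555151555151555155515155515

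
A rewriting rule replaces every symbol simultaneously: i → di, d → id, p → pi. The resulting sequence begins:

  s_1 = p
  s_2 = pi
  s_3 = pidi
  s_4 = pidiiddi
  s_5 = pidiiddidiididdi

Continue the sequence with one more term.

pidiiddidiididdiiddidiiddiididdi

φ(pidiiddidiididdi) expands symbol-by-symbol to pi di id di di id id di id di di id di id id di; joining the 16 pieces gives the next term.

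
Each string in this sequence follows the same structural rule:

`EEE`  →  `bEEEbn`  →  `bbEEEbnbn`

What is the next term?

bbbEEEbnbnbn

s(k+1) = b·s(k)·bn, so each term gains b as a prefix and bn as a suffix.
So the next term is b·bbEEEbnbn·bn.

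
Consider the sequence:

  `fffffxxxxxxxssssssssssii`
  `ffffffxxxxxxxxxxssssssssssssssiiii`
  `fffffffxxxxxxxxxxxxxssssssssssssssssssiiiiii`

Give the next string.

Each string has the form f^{n+3} x^{3n+1} s^{4n+2} i^{2n-2}, where the shown terms are n = 2, 3, 4.
At n = 5 the blocks have lengths 8, 16, 22, 8.

ffffffffxxxxxxxxxxxxxxxxssssssssssssssssssssssiiiiiiii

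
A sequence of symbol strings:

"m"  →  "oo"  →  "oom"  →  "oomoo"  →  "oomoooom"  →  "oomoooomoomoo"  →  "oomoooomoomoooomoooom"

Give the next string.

oomoooomoomoooomoooomoomoooomoomoo

From term 3 onward, concatenate the last term with the second-to-last: oo·m = oom, oom·oo = oomoo, …
So term 8 is oomoooomoomoooomoooom·oomoooomoomoo.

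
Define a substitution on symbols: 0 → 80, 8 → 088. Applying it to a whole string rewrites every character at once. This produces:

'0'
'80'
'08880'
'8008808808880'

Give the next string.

Rewriting the 13 symbols of 8008808808880 one by one yields 088 80 80 088 088 80 088 088 80 088 088 088 80; concatenated:

0888080088088800880888008808808880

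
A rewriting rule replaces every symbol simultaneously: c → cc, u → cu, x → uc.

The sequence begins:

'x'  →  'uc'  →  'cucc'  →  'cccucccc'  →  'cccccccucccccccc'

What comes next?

cccccccccccccccucccccccccccccccc

φ(cccccccucccccccc) expands symbol-by-symbol to cc cc cc cc cc cc cc cu cc cc cc cc cc cc cc cc; joining the 16 pieces gives the next term.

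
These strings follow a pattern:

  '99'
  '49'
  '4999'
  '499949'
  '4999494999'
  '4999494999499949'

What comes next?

Each term (from the third on) is the previous term followed by the one before it: term 3 = 49·99 = 4999.
So term 7 is 4999494999499949·4999494999.

49994949994999494999494999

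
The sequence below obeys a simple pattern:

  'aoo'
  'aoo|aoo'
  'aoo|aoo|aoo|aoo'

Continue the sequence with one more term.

Each string is two copies of the previous one joined by '|'.
Doubling aoo|aoo|aoo|aoo with '|' between the halves:

aoo|aoo|aoo|aoo|aoo|aoo|aoo|aoo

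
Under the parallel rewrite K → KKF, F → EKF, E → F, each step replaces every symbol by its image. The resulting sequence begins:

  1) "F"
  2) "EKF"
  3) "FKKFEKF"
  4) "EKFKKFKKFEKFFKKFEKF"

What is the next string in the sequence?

FKKFEKFKKFKKFEKFKKFKKFEKFFKKFEKFEKFKKFKKFEKFFKKFEKF

φ(EKFKKFKKFEKFFKKFEKF) expands symbol-by-symbol to F KKF EKF KKF KKF EKF KKF KKF EKF F KKF EKF EKF KKF KKF EKF F KKF EKF; joining the 19 pieces gives the next term.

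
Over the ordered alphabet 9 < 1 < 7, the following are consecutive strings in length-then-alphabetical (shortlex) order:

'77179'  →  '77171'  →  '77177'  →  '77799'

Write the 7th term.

Advancing 3 positions from 77799 through 77799 → 77791 → 77797 reaches term 7.

77719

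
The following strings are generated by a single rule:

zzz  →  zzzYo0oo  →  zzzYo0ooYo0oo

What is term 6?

Each term is the previous one with Yo0oo appended.
From zzzYo0ooYo0oo, 3 further steps: zzzYo0ooYo0oo → zzzYo0ooYo0ooYo0oo → zzzYo0ooYo0ooYo0ooYo0oo → (answer).

zzzYo0ooYo0ooYo0ooYo0ooYo0oo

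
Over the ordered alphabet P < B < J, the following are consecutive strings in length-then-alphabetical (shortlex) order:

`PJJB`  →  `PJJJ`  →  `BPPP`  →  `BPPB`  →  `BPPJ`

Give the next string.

BPBP

The successor of BPPJ increments the rightmost position that isn't already J and resets every position after it to P.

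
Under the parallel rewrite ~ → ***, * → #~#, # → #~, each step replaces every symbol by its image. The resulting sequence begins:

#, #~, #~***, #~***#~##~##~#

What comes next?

#~***#~##~##~##~***#~#~***#~#~***#~

Replace each of the 14 characters of #~***#~##~##~# in place — #~ *** #~# #~# #~# #~ *** #~ #~ *** #~ #~ *** #~ — and concatenate.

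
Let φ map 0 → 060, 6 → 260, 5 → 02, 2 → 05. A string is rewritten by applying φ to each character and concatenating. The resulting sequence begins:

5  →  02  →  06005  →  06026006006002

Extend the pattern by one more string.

Applying the rule to each of the 14 symbols of 06026006006002 gives the pieces 060 260 060 05 260 060 060 260 060 060 260 060 060 05, which concatenate to the answer.

0602600600526006006026006006026006006005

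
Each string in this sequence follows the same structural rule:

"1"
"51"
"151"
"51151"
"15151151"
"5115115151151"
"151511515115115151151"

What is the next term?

5115115151151151511515115115151151

This is a Fibonacci-style word recurrence s(k) = s(k−2)·s(k−1): e.g. 1·51 = 151.
So term 8 is 5115115151151·151511515115115151151.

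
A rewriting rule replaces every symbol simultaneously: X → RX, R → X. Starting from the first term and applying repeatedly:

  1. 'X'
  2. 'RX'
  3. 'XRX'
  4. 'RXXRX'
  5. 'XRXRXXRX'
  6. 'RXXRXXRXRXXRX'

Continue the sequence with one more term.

Replace each of the 13 characters of RXXRXXRXRXXRX in place — X RX RX X RX RX X RX X RX RX X RX — and concatenate.

XRXRXXRXRXXRXXRXRXXRX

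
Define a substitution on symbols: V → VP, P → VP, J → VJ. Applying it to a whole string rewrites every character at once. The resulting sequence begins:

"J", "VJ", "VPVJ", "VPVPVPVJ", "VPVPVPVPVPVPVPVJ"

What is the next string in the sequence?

VPVPVPVPVPVPVPVPVPVPVPVPVPVPVPVJ

φ(VPVPVPVPVPVPVPVJ) expands symbol-by-symbol to VP VP VP VP VP VP VP VP VP VP VP VP VP VP VP VJ; joining the 16 pieces gives the next term.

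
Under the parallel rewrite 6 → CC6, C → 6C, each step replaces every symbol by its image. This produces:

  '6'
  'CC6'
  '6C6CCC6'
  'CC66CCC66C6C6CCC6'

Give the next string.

6C6CCC6CC66C6C6CCC6CC66CCC66CCC66C6C6CCC6

Applying the rule to each of the 17 symbols of CC66CCC66C6C6CCC6 gives the pieces 6C 6C CC6 CC6 6C 6C 6C CC6 CC6 6C CC6 6C CC6 6C 6C 6C CC6, which concatenate to the answer.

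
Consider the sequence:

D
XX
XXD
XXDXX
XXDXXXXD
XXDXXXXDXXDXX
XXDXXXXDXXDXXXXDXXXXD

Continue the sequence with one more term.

XXDXXXXDXXDXXXXDXXXXDXXDXXXXDXXDXX

This is a Fibonacci-style word recurrence s(k) = s(k−1)·s(k−2): e.g. XX·D = XXD.
So term 8 is XXDXXXXDXXDXXXXDXXXXD·XXDXXXXDXXDXX.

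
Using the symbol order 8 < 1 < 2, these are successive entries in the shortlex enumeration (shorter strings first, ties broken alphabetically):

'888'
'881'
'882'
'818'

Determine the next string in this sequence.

The successor of 818 increments the rightmost position that isn't already 2 and resets every position after it to 8.

811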